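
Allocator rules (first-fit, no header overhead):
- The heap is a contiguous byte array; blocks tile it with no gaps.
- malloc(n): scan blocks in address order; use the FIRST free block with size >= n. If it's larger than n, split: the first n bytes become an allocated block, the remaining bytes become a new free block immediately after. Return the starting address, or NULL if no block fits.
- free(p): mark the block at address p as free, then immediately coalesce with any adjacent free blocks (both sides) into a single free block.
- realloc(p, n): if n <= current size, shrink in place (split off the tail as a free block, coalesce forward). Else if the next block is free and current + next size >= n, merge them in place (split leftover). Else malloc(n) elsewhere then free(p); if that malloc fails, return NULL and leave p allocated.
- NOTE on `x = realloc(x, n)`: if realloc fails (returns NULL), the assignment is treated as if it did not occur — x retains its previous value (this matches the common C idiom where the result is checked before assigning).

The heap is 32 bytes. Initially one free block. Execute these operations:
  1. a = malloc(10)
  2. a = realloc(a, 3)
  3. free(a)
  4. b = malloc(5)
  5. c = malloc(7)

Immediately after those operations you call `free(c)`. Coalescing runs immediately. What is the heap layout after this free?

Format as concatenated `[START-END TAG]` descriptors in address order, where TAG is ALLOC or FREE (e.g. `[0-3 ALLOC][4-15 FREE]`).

Answer: [0-4 ALLOC][5-31 FREE]

Derivation:
Op 1: a = malloc(10) -> a = 0; heap: [0-9 ALLOC][10-31 FREE]
Op 2: a = realloc(a, 3) -> a = 0; heap: [0-2 ALLOC][3-31 FREE]
Op 3: free(a) -> (freed a); heap: [0-31 FREE]
Op 4: b = malloc(5) -> b = 0; heap: [0-4 ALLOC][5-31 FREE]
Op 5: c = malloc(7) -> c = 5; heap: [0-4 ALLOC][5-11 ALLOC][12-31 FREE]
free(c): c = 5 -> block [5-11 ALLOC]; mark free, coalesce with adjacent free neighbors -> [0-4 ALLOC][5-31 FREE]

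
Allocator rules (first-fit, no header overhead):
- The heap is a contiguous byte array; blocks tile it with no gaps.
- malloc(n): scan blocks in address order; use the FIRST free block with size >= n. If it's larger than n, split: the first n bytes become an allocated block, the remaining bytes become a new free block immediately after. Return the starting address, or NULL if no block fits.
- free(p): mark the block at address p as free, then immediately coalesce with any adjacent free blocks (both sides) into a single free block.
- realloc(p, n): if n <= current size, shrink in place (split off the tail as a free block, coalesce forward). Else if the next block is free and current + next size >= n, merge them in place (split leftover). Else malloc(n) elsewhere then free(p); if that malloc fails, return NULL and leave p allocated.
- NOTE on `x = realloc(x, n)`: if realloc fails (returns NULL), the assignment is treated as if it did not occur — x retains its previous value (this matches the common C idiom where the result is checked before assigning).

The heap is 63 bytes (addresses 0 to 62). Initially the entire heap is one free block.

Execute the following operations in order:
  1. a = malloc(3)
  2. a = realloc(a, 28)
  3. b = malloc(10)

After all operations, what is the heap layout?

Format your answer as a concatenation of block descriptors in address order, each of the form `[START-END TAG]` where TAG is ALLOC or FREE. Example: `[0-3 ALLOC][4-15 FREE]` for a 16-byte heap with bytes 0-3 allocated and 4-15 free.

Op 1: a = malloc(3) -> a = 0; heap: [0-2 ALLOC][3-62 FREE]
Op 2: a = realloc(a, 28) -> a = 0; heap: [0-27 ALLOC][28-62 FREE]
Op 3: b = malloc(10) -> b = 28; heap: [0-27 ALLOC][28-37 ALLOC][38-62 FREE]

Answer: [0-27 ALLOC][28-37 ALLOC][38-62 FREE]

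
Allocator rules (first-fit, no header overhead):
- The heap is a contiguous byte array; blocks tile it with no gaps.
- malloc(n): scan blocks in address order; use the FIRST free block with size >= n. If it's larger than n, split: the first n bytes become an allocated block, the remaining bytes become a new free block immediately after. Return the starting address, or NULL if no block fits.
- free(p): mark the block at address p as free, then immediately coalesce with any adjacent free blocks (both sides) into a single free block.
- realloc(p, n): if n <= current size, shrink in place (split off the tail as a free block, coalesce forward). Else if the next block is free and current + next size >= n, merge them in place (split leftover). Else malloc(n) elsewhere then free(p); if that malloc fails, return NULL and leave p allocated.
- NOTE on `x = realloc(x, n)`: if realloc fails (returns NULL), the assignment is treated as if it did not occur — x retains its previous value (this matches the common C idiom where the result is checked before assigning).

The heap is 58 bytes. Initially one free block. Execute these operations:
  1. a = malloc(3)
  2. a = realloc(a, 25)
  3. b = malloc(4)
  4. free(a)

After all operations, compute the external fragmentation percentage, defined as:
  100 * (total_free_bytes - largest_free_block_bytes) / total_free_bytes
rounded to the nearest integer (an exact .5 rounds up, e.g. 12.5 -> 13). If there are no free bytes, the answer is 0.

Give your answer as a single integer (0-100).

Answer: 46

Derivation:
Op 1: a = malloc(3) -> a = 0; heap: [0-2 ALLOC][3-57 FREE]
Op 2: a = realloc(a, 25) -> a = 0; heap: [0-24 ALLOC][25-57 FREE]
Op 3: b = malloc(4) -> b = 25; heap: [0-24 ALLOC][25-28 ALLOC][29-57 FREE]
Op 4: free(a) -> (freed a); heap: [0-24 FREE][25-28 ALLOC][29-57 FREE]
Free blocks: [25 29] total_free=54 largest=29 -> 100*(54-29)/54 = 2500/54 ≈ 46.296 -> rounds to 46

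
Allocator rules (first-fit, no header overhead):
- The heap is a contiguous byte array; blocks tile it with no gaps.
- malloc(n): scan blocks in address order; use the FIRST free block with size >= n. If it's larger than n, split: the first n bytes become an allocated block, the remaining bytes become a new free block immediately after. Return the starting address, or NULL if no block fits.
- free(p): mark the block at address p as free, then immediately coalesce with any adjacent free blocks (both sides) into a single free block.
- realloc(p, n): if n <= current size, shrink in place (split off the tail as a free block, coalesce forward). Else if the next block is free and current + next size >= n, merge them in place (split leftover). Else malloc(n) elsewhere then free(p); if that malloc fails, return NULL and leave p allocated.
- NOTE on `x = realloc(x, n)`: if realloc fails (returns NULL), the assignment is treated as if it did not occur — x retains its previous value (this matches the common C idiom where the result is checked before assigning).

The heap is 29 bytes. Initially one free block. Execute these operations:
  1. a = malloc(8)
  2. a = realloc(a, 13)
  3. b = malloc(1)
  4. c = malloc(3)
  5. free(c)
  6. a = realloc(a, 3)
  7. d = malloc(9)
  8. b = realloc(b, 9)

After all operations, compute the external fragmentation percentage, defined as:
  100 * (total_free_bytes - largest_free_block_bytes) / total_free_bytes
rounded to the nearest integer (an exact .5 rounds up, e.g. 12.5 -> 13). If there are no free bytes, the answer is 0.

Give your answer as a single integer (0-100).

Answer: 13

Derivation:
Op 1: a = malloc(8) -> a = 0; heap: [0-7 ALLOC][8-28 FREE]
Op 2: a = realloc(a, 13) -> a = 0; heap: [0-12 ALLOC][13-28 FREE]
Op 3: b = malloc(1) -> b = 13; heap: [0-12 ALLOC][13-13 ALLOC][14-28 FREE]
Op 4: c = malloc(3) -> c = 14; heap: [0-12 ALLOC][13-13 ALLOC][14-16 ALLOC][17-28 FREE]
Op 5: free(c) -> (freed c); heap: [0-12 ALLOC][13-13 ALLOC][14-28 FREE]
Op 6: a = realloc(a, 3) -> a = 0; heap: [0-2 ALLOC][3-12 FREE][13-13 ALLOC][14-28 FREE]
Op 7: d = malloc(9) -> d = 3; heap: [0-2 ALLOC][3-11 ALLOC][12-12 FREE][13-13 ALLOC][14-28 FREE]
Op 8: b = realloc(b, 9) -> b = 13; heap: [0-2 ALLOC][3-11 ALLOC][12-12 FREE][13-21 ALLOC][22-28 FREE]
Free blocks: [1 7] total_free=8 largest=7 -> 100*(8-7)/8 = 100/8 = 12.5 -> rounds to 13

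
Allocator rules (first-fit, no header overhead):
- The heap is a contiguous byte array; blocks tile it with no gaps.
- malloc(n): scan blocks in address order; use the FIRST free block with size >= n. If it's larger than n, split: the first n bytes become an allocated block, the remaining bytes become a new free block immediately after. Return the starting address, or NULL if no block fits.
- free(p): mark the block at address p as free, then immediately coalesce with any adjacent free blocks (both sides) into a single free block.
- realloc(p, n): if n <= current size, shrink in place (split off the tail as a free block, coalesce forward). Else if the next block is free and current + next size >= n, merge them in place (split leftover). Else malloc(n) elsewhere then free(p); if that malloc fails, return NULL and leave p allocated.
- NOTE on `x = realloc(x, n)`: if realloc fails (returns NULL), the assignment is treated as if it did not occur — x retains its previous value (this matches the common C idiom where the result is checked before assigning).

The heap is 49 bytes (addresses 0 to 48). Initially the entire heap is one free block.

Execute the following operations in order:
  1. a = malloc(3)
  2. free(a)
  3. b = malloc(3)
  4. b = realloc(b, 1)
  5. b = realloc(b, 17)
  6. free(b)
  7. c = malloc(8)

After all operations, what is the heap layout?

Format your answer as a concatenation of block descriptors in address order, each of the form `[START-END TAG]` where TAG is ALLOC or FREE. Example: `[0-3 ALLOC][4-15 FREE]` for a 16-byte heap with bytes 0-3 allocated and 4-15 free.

Op 1: a = malloc(3) -> a = 0; heap: [0-2 ALLOC][3-48 FREE]
Op 2: free(a) -> (freed a); heap: [0-48 FREE]
Op 3: b = malloc(3) -> b = 0; heap: [0-2 ALLOC][3-48 FREE]
Op 4: b = realloc(b, 1) -> b = 0; heap: [0-0 ALLOC][1-48 FREE]
Op 5: b = realloc(b, 17) -> b = 0; heap: [0-16 ALLOC][17-48 FREE]
Op 6: free(b) -> (freed b); heap: [0-48 FREE]
Op 7: c = malloc(8) -> c = 0; heap: [0-7 ALLOC][8-48 FREE]

Answer: [0-7 ALLOC][8-48 FREE]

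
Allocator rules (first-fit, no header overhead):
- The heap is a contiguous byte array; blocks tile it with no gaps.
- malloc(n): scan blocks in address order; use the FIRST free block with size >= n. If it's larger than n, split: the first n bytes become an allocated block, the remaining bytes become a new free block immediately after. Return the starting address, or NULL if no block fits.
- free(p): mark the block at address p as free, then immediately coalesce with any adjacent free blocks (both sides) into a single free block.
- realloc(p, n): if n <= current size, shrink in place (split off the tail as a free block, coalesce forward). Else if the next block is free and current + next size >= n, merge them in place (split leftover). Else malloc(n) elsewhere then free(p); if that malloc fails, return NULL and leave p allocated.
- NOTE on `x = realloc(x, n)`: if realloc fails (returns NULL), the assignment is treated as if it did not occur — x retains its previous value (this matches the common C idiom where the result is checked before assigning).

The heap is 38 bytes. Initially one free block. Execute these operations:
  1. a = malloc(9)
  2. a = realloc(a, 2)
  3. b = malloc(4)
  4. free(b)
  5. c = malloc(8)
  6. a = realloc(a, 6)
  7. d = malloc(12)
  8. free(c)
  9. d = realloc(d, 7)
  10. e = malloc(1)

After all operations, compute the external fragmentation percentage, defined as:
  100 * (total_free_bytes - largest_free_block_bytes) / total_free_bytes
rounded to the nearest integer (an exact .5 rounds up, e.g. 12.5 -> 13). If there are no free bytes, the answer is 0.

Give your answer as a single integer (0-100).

Answer: 38

Derivation:
Op 1: a = malloc(9) -> a = 0; heap: [0-8 ALLOC][9-37 FREE]
Op 2: a = realloc(a, 2) -> a = 0; heap: [0-1 ALLOC][2-37 FREE]
Op 3: b = malloc(4) -> b = 2; heap: [0-1 ALLOC][2-5 ALLOC][6-37 FREE]
Op 4: free(b) -> (freed b); heap: [0-1 ALLOC][2-37 FREE]
Op 5: c = malloc(8) -> c = 2; heap: [0-1 ALLOC][2-9 ALLOC][10-37 FREE]
Op 6: a = realloc(a, 6) -> a = 10; heap: [0-1 FREE][2-9 ALLOC][10-15 ALLOC][16-37 FREE]
Op 7: d = malloc(12) -> d = 16; heap: [0-1 FREE][2-9 ALLOC][10-15 ALLOC][16-27 ALLOC][28-37 FREE]
Op 8: free(c) -> (freed c); heap: [0-9 FREE][10-15 ALLOC][16-27 ALLOC][28-37 FREE]
Op 9: d = realloc(d, 7) -> d = 16; heap: [0-9 FREE][10-15 ALLOC][16-22 ALLOC][23-37 FREE]
Op 10: e = malloc(1) -> e = 0; heap: [0-0 ALLOC][1-9 FREE][10-15 ALLOC][16-22 ALLOC][23-37 FREE]
Free blocks: [9 15] total_free=24 largest=15 -> 100*(24-15)/24 = 900/24 = 37.5 -> rounds to 38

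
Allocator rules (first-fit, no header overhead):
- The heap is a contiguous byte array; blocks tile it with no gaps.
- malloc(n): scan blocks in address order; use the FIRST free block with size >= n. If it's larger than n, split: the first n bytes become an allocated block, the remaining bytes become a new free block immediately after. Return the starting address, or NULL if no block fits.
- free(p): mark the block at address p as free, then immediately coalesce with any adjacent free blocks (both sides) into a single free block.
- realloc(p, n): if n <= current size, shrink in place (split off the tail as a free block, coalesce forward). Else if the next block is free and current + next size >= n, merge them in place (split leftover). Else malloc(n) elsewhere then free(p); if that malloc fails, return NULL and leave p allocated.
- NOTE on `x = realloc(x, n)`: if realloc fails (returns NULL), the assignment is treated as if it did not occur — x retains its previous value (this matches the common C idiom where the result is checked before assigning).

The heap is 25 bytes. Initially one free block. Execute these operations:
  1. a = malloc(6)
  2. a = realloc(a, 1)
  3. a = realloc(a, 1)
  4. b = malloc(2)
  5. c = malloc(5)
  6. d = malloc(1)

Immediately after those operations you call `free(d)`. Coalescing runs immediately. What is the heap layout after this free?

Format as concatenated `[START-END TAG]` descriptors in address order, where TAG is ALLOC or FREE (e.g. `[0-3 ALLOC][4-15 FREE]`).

Answer: [0-0 ALLOC][1-2 ALLOC][3-7 ALLOC][8-24 FREE]

Derivation:
Op 1: a = malloc(6) -> a = 0; heap: [0-5 ALLOC][6-24 FREE]
Op 2: a = realloc(a, 1) -> a = 0; heap: [0-0 ALLOC][1-24 FREE]
Op 3: a = realloc(a, 1) -> a = 0; heap: [0-0 ALLOC][1-24 FREE]
Op 4: b = malloc(2) -> b = 1; heap: [0-0 ALLOC][1-2 ALLOC][3-24 FREE]
Op 5: c = malloc(5) -> c = 3; heap: [0-0 ALLOC][1-2 ALLOC][3-7 ALLOC][8-24 FREE]
Op 6: d = malloc(1) -> d = 8; heap: [0-0 ALLOC][1-2 ALLOC][3-7 ALLOC][8-8 ALLOC][9-24 FREE]
free(d): d = 8 -> block [8-8 ALLOC]; mark free, coalesce with adjacent free neighbors -> [0-0 ALLOC][1-2 ALLOC][3-7 ALLOC][8-24 FREE]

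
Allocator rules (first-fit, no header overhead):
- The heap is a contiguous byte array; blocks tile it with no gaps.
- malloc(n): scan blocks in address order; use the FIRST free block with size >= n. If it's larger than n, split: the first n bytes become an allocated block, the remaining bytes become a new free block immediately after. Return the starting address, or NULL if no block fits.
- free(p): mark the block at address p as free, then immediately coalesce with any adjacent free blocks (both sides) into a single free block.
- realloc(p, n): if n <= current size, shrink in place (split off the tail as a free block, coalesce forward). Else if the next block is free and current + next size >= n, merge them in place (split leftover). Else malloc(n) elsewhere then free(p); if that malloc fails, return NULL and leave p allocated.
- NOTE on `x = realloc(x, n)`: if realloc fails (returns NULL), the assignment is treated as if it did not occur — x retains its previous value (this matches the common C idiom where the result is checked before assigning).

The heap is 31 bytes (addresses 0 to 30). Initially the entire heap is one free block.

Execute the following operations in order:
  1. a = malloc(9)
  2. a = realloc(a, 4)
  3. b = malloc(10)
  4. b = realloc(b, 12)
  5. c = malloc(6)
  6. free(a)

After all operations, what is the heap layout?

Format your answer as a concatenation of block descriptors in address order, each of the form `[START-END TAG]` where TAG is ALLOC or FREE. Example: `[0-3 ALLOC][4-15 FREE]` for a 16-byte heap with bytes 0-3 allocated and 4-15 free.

Op 1: a = malloc(9) -> a = 0; heap: [0-8 ALLOC][9-30 FREE]
Op 2: a = realloc(a, 4) -> a = 0; heap: [0-3 ALLOC][4-30 FREE]
Op 3: b = malloc(10) -> b = 4; heap: [0-3 ALLOC][4-13 ALLOC][14-30 FREE]
Op 4: b = realloc(b, 12) -> b = 4; heap: [0-3 ALLOC][4-15 ALLOC][16-30 FREE]
Op 5: c = malloc(6) -> c = 16; heap: [0-3 ALLOC][4-15 ALLOC][16-21 ALLOC][22-30 FREE]
Op 6: free(a) -> (freed a); heap: [0-3 FREE][4-15 ALLOC][16-21 ALLOC][22-30 FREE]

Answer: [0-3 FREE][4-15 ALLOC][16-21 ALLOC][22-30 FREE]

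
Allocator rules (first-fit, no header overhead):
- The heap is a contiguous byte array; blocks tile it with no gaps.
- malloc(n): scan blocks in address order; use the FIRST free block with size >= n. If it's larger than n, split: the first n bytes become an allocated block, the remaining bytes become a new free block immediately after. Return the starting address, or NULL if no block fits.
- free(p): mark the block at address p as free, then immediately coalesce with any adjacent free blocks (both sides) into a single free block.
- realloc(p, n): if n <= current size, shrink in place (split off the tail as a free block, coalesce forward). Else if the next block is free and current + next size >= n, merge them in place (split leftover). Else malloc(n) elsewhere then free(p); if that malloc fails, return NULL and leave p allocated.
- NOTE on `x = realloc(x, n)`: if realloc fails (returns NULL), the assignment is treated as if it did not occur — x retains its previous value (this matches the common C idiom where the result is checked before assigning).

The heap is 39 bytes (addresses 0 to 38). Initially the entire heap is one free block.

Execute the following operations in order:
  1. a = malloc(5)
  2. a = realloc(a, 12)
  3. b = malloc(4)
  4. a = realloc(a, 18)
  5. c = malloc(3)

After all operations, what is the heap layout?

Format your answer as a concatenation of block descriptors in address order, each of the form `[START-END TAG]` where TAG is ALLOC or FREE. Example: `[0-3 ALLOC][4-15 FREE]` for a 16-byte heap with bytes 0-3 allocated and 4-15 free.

Answer: [0-2 ALLOC][3-11 FREE][12-15 ALLOC][16-33 ALLOC][34-38 FREE]

Derivation:
Op 1: a = malloc(5) -> a = 0; heap: [0-4 ALLOC][5-38 FREE]
Op 2: a = realloc(a, 12) -> a = 0; heap: [0-11 ALLOC][12-38 FREE]
Op 3: b = malloc(4) -> b = 12; heap: [0-11 ALLOC][12-15 ALLOC][16-38 FREE]
Op 4: a = realloc(a, 18) -> a = 16; heap: [0-11 FREE][12-15 ALLOC][16-33 ALLOC][34-38 FREE]
Op 5: c = malloc(3) -> c = 0; heap: [0-2 ALLOC][3-11 FREE][12-15 ALLOC][16-33 ALLOC][34-38 FREE]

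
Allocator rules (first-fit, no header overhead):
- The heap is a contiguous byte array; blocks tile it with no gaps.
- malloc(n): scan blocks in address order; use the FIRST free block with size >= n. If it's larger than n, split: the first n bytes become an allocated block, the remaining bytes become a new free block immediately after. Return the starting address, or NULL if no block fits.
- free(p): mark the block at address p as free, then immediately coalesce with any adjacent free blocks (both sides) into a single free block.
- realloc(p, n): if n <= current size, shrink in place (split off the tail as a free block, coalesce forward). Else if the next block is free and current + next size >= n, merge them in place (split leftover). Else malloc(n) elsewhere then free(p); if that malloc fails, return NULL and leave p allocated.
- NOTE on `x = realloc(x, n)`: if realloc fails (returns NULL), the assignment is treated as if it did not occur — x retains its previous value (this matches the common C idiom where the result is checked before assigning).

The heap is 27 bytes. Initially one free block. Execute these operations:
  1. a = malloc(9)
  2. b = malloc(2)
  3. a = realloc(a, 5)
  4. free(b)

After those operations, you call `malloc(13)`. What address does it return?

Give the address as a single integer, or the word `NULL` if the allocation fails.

Answer: 5

Derivation:
Op 1: a = malloc(9) -> a = 0; heap: [0-8 ALLOC][9-26 FREE]
Op 2: b = malloc(2) -> b = 9; heap: [0-8 ALLOC][9-10 ALLOC][11-26 FREE]
Op 3: a = realloc(a, 5) -> a = 0; heap: [0-4 ALLOC][5-8 FREE][9-10 ALLOC][11-26 FREE]
Op 4: free(b) -> (freed b); heap: [0-4 ALLOC][5-26 FREE]
malloc(13): first-fit scan over [0-4 ALLOC][5-26 FREE] -> 5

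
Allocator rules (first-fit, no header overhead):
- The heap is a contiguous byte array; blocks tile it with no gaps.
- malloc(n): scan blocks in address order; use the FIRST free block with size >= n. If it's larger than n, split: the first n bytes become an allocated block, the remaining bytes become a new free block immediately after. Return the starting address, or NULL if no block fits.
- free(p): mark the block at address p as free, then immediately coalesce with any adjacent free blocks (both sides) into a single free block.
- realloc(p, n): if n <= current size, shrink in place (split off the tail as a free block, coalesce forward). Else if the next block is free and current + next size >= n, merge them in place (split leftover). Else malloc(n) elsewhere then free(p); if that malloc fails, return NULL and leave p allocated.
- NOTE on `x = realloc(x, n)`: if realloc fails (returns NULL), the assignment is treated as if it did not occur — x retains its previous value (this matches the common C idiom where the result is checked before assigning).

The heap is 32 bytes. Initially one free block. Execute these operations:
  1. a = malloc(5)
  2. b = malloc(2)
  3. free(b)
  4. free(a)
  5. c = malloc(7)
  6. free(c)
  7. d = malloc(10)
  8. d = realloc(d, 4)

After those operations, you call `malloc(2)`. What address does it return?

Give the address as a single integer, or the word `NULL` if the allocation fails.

Answer: 4

Derivation:
Op 1: a = malloc(5) -> a = 0; heap: [0-4 ALLOC][5-31 FREE]
Op 2: b = malloc(2) -> b = 5; heap: [0-4 ALLOC][5-6 ALLOC][7-31 FREE]
Op 3: free(b) -> (freed b); heap: [0-4 ALLOC][5-31 FREE]
Op 4: free(a) -> (freed a); heap: [0-31 FREE]
Op 5: c = malloc(7) -> c = 0; heap: [0-6 ALLOC][7-31 FREE]
Op 6: free(c) -> (freed c); heap: [0-31 FREE]
Op 7: d = malloc(10) -> d = 0; heap: [0-9 ALLOC][10-31 FREE]
Op 8: d = realloc(d, 4) -> d = 0; heap: [0-3 ALLOC][4-31 FREE]
malloc(2): first-fit scan over [0-3 ALLOC][4-31 FREE] -> 4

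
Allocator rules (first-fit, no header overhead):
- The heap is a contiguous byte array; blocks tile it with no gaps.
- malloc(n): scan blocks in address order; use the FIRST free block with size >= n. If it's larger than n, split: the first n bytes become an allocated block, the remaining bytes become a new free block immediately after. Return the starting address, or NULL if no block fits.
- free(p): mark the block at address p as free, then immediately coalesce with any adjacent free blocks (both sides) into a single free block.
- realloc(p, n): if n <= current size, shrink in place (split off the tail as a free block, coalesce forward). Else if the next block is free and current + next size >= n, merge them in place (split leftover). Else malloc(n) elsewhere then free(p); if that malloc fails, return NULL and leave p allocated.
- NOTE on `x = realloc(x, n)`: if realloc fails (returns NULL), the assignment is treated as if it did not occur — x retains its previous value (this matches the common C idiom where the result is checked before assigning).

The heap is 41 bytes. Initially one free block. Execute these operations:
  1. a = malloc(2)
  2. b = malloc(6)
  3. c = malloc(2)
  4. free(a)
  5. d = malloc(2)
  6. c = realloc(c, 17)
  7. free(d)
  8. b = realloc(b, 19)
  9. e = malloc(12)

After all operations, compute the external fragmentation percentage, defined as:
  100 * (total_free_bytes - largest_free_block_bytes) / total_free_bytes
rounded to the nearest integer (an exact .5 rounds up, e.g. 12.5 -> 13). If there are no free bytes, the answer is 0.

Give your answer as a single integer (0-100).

Answer: 33

Derivation:
Op 1: a = malloc(2) -> a = 0; heap: [0-1 ALLOC][2-40 FREE]
Op 2: b = malloc(6) -> b = 2; heap: [0-1 ALLOC][2-7 ALLOC][8-40 FREE]
Op 3: c = malloc(2) -> c = 8; heap: [0-1 ALLOC][2-7 ALLOC][8-9 ALLOC][10-40 FREE]
Op 4: free(a) -> (freed a); heap: [0-1 FREE][2-7 ALLOC][8-9 ALLOC][10-40 FREE]
Op 5: d = malloc(2) -> d = 0; heap: [0-1 ALLOC][2-7 ALLOC][8-9 ALLOC][10-40 FREE]
Op 6: c = realloc(c, 17) -> c = 8; heap: [0-1 ALLOC][2-7 ALLOC][8-24 ALLOC][25-40 FREE]
Op 7: free(d) -> (freed d); heap: [0-1 FREE][2-7 ALLOC][8-24 ALLOC][25-40 FREE]
Op 8: b = realloc(b, 19) -> NULL (b unchanged); heap: [0-1 FREE][2-7 ALLOC][8-24 ALLOC][25-40 FREE]
Op 9: e = malloc(12) -> e = 25; heap: [0-1 FREE][2-7 ALLOC][8-24 ALLOC][25-36 ALLOC][37-40 FREE]
Free blocks: [2 4] total_free=6 largest=4 -> 100*(6-4)/6 = 200/6 ≈ 33.333 -> rounds to 33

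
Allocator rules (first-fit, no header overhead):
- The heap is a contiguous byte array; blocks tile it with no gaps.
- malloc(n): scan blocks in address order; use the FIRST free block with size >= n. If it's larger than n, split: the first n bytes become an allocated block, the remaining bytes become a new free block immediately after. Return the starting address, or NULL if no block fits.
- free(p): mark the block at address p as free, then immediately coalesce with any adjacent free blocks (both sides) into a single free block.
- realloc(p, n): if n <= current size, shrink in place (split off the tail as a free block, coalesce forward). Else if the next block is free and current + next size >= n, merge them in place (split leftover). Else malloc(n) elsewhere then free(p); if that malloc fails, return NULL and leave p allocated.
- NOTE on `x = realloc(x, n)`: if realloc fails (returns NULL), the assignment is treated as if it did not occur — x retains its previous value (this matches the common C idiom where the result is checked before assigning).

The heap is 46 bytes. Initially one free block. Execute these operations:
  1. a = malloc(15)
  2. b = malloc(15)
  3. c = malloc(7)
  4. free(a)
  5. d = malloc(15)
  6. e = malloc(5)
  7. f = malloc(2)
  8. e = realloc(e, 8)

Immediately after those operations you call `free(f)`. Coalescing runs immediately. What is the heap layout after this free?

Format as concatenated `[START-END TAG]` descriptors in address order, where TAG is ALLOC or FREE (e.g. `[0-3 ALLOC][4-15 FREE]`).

Op 1: a = malloc(15) -> a = 0; heap: [0-14 ALLOC][15-45 FREE]
Op 2: b = malloc(15) -> b = 15; heap: [0-14 ALLOC][15-29 ALLOC][30-45 FREE]
Op 3: c = malloc(7) -> c = 30; heap: [0-14 ALLOC][15-29 ALLOC][30-36 ALLOC][37-45 FREE]
Op 4: free(a) -> (freed a); heap: [0-14 FREE][15-29 ALLOC][30-36 ALLOC][37-45 FREE]
Op 5: d = malloc(15) -> d = 0; heap: [0-14 ALLOC][15-29 ALLOC][30-36 ALLOC][37-45 FREE]
Op 6: e = malloc(5) -> e = 37; heap: [0-14 ALLOC][15-29 ALLOC][30-36 ALLOC][37-41 ALLOC][42-45 FREE]
Op 7: f = malloc(2) -> f = 42; heap: [0-14 ALLOC][15-29 ALLOC][30-36 ALLOC][37-41 ALLOC][42-43 ALLOC][44-45 FREE]
Op 8: e = realloc(e, 8) -> NULL (e unchanged); heap: [0-14 ALLOC][15-29 ALLOC][30-36 ALLOC][37-41 ALLOC][42-43 ALLOC][44-45 FREE]
free(f): f = 42 -> block [42-43 ALLOC]; mark free, coalesce with adjacent free neighbors -> [0-14 ALLOC][15-29 ALLOC][30-36 ALLOC][37-41 ALLOC][42-45 FREE]

Answer: [0-14 ALLOC][15-29 ALLOC][30-36 ALLOC][37-41 ALLOC][42-45 FREE]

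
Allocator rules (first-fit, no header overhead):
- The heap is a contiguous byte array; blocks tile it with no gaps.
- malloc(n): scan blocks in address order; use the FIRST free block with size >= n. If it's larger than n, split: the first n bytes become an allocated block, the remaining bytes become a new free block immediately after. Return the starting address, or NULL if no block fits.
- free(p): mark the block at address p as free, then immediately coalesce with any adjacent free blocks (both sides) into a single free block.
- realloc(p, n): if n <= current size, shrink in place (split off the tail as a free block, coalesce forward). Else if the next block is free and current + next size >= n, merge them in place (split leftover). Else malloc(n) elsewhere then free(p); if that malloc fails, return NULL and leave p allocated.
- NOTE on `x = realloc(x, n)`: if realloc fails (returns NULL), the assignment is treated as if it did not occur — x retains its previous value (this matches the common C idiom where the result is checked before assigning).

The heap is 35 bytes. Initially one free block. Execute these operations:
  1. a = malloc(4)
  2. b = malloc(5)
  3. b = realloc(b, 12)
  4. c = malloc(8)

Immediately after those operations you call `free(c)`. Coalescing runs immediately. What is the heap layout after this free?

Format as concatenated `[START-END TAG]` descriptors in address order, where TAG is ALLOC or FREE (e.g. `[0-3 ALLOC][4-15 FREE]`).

Op 1: a = malloc(4) -> a = 0; heap: [0-3 ALLOC][4-34 FREE]
Op 2: b = malloc(5) -> b = 4; heap: [0-3 ALLOC][4-8 ALLOC][9-34 FREE]
Op 3: b = realloc(b, 12) -> b = 4; heap: [0-3 ALLOC][4-15 ALLOC][16-34 FREE]
Op 4: c = malloc(8) -> c = 16; heap: [0-3 ALLOC][4-15 ALLOC][16-23 ALLOC][24-34 FREE]
free(c): c = 16 -> block [16-23 ALLOC]; mark free, coalesce with adjacent free neighbors -> [0-3 ALLOC][4-15 ALLOC][16-34 FREE]

Answer: [0-3 ALLOC][4-15 ALLOC][16-34 FREE]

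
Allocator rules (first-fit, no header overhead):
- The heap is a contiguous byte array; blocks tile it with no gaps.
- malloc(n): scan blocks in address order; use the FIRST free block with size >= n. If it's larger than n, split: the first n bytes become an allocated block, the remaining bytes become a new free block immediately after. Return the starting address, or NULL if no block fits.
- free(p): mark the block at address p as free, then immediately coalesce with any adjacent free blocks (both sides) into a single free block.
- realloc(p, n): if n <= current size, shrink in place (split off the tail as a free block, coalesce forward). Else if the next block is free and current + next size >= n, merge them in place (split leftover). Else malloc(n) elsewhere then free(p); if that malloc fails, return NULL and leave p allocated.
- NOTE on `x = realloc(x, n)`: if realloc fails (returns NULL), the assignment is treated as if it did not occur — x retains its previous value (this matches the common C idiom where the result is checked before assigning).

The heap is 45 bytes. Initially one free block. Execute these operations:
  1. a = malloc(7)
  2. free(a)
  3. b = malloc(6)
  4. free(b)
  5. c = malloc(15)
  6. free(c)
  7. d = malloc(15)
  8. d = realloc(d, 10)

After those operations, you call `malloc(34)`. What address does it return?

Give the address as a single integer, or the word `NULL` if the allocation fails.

Op 1: a = malloc(7) -> a = 0; heap: [0-6 ALLOC][7-44 FREE]
Op 2: free(a) -> (freed a); heap: [0-44 FREE]
Op 3: b = malloc(6) -> b = 0; heap: [0-5 ALLOC][6-44 FREE]
Op 4: free(b) -> (freed b); heap: [0-44 FREE]
Op 5: c = malloc(15) -> c = 0; heap: [0-14 ALLOC][15-44 FREE]
Op 6: free(c) -> (freed c); heap: [0-44 FREE]
Op 7: d = malloc(15) -> d = 0; heap: [0-14 ALLOC][15-44 FREE]
Op 8: d = realloc(d, 10) -> d = 0; heap: [0-9 ALLOC][10-44 FREE]
malloc(34): first-fit scan over [0-9 ALLOC][10-44 FREE] -> 10

Answer: 10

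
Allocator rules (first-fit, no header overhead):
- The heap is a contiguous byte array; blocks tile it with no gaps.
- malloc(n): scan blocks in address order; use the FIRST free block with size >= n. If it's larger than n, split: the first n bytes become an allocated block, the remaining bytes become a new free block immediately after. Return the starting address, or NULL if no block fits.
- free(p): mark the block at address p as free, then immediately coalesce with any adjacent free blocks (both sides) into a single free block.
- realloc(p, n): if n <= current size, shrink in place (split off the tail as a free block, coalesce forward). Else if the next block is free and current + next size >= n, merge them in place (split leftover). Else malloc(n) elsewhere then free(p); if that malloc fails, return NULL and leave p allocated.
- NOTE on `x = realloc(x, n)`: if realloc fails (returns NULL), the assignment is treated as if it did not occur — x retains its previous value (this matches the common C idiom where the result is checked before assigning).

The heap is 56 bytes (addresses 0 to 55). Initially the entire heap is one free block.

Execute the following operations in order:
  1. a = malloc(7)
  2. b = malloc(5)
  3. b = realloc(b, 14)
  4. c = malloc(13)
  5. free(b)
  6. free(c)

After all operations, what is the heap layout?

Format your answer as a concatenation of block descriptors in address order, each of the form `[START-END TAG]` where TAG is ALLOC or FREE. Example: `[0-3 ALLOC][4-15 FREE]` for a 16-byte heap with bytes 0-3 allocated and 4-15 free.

Answer: [0-6 ALLOC][7-55 FREE]

Derivation:
Op 1: a = malloc(7) -> a = 0; heap: [0-6 ALLOC][7-55 FREE]
Op 2: b = malloc(5) -> b = 7; heap: [0-6 ALLOC][7-11 ALLOC][12-55 FREE]
Op 3: b = realloc(b, 14) -> b = 7; heap: [0-6 ALLOC][7-20 ALLOC][21-55 FREE]
Op 4: c = malloc(13) -> c = 21; heap: [0-6 ALLOC][7-20 ALLOC][21-33 ALLOC][34-55 FREE]
Op 5: free(b) -> (freed b); heap: [0-6 ALLOC][7-20 FREE][21-33 ALLOC][34-55 FREE]
Op 6: free(c) -> (freed c); heap: [0-6 ALLOC][7-55 FREE]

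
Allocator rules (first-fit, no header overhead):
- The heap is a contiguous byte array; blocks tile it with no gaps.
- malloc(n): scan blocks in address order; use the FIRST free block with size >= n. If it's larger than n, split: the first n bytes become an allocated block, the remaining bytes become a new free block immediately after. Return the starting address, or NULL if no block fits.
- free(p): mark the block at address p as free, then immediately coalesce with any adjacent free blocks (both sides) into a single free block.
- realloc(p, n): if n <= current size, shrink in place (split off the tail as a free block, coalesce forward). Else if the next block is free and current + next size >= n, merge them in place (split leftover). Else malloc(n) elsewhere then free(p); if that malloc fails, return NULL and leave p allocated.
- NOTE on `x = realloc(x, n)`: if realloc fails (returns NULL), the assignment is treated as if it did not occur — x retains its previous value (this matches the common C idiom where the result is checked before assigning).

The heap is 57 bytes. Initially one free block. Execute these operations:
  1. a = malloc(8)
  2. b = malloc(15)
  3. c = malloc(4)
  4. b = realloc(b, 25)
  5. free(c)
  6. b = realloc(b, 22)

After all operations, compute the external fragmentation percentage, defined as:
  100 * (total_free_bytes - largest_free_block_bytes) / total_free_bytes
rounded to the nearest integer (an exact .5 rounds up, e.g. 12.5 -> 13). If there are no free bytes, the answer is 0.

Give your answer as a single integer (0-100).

Op 1: a = malloc(8) -> a = 0; heap: [0-7 ALLOC][8-56 FREE]
Op 2: b = malloc(15) -> b = 8; heap: [0-7 ALLOC][8-22 ALLOC][23-56 FREE]
Op 3: c = malloc(4) -> c = 23; heap: [0-7 ALLOC][8-22 ALLOC][23-26 ALLOC][27-56 FREE]
Op 4: b = realloc(b, 25) -> b = 27; heap: [0-7 ALLOC][8-22 FREE][23-26 ALLOC][27-51 ALLOC][52-56 FREE]
Op 5: free(c) -> (freed c); heap: [0-7 ALLOC][8-26 FREE][27-51 ALLOC][52-56 FREE]
Op 6: b = realloc(b, 22) -> b = 27; heap: [0-7 ALLOC][8-26 FREE][27-48 ALLOC][49-56 FREE]
Free blocks: [19 8] total_free=27 largest=19 -> 100*(27-19)/27 = 800/27 ≈ 29.630 -> rounds to 30

Answer: 30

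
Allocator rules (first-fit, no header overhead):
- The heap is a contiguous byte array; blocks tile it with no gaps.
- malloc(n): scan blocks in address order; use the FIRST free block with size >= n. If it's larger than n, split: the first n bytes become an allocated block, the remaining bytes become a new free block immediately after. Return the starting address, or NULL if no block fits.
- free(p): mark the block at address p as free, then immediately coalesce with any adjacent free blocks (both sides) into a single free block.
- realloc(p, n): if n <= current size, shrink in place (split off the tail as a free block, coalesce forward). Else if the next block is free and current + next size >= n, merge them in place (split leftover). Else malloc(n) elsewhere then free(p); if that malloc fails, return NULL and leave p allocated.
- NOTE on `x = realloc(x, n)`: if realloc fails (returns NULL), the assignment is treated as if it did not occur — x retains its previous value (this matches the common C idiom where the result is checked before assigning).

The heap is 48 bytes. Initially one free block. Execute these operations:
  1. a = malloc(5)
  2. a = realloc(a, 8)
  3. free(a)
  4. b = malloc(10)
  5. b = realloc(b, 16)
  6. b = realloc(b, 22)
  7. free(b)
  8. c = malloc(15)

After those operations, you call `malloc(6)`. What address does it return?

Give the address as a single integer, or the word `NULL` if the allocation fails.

Op 1: a = malloc(5) -> a = 0; heap: [0-4 ALLOC][5-47 FREE]
Op 2: a = realloc(a, 8) -> a = 0; heap: [0-7 ALLOC][8-47 FREE]
Op 3: free(a) -> (freed a); heap: [0-47 FREE]
Op 4: b = malloc(10) -> b = 0; heap: [0-9 ALLOC][10-47 FREE]
Op 5: b = realloc(b, 16) -> b = 0; heap: [0-15 ALLOC][16-47 FREE]
Op 6: b = realloc(b, 22) -> b = 0; heap: [0-21 ALLOC][22-47 FREE]
Op 7: free(b) -> (freed b); heap: [0-47 FREE]
Op 8: c = malloc(15) -> c = 0; heap: [0-14 ALLOC][15-47 FREE]
malloc(6): first-fit scan over [0-14 ALLOC][15-47 FREE] -> 15

Answer: 15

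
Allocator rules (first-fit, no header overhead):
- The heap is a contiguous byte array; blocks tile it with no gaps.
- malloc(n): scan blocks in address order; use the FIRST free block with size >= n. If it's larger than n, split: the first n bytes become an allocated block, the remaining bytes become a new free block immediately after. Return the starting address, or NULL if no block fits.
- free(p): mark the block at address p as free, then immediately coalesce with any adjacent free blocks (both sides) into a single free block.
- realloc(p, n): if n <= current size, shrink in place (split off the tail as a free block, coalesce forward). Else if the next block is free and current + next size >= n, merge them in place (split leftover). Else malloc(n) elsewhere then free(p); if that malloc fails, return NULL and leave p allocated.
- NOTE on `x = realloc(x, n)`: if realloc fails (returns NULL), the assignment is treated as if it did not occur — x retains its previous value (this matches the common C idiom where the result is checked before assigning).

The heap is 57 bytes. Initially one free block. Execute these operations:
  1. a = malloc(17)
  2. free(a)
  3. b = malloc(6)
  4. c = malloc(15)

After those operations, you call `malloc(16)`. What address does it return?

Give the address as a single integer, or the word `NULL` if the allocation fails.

Answer: 21

Derivation:
Op 1: a = malloc(17) -> a = 0; heap: [0-16 ALLOC][17-56 FREE]
Op 2: free(a) -> (freed a); heap: [0-56 FREE]
Op 3: b = malloc(6) -> b = 0; heap: [0-5 ALLOC][6-56 FREE]
Op 4: c = malloc(15) -> c = 6; heap: [0-5 ALLOC][6-20 ALLOC][21-56 FREE]
malloc(16): first-fit scan over [0-5 ALLOC][6-20 ALLOC][21-56 FREE] -> 21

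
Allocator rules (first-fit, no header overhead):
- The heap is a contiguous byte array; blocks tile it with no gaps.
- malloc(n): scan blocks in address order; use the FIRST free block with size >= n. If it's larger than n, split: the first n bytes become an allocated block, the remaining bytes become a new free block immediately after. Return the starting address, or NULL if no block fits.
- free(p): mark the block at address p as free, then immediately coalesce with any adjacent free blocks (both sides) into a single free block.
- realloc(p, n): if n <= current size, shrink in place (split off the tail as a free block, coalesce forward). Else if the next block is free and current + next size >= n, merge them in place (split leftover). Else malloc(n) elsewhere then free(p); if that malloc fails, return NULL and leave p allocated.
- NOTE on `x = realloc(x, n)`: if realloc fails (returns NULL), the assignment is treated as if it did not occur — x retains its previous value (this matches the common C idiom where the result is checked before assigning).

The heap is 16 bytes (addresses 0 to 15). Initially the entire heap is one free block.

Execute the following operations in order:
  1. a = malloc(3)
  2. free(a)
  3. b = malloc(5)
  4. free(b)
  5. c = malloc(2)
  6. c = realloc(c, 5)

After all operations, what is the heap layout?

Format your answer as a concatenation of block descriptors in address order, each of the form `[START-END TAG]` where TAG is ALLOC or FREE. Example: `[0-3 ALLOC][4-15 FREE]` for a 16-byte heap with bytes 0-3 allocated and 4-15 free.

Op 1: a = malloc(3) -> a = 0; heap: [0-2 ALLOC][3-15 FREE]
Op 2: free(a) -> (freed a); heap: [0-15 FREE]
Op 3: b = malloc(5) -> b = 0; heap: [0-4 ALLOC][5-15 FREE]
Op 4: free(b) -> (freed b); heap: [0-15 FREE]
Op 5: c = malloc(2) -> c = 0; heap: [0-1 ALLOC][2-15 FREE]
Op 6: c = realloc(c, 5) -> c = 0; heap: [0-4 ALLOC][5-15 FREE]

Answer: [0-4 ALLOC][5-15 FREE]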